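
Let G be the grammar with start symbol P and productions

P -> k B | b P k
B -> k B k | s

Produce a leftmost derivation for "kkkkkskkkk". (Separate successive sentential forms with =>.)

P => kB => kkBk => kkkBkk => kkkkBkkk => kkkkkBkkkk => kkkkkskkkk

P => kB   [P -> k B]
kB => kkBk   [B -> k B k]
kkBk => kkkBkk   [B -> k B k]
kkkBkk => kkkkBkkk   [B -> k B k]
kkkkBkkk => kkkkkBkkkk   [B -> k B k]
kkkkkBkkkk => kkkkkskkkk   [B -> s]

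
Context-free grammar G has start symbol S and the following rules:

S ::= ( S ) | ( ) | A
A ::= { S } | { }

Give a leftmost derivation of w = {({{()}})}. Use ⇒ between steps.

S ⇒ A ⇒ {S} ⇒ {(S)} ⇒ {(A)} ⇒ {({S})} ⇒ {({A})} ⇒ {({{S}})} ⇒ {({{()}})}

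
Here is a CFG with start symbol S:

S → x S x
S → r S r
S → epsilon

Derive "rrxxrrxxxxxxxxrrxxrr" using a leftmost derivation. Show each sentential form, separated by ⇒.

S ⇒ rSr   [S → r S r]
rSr ⇒ rrSrr   [S → r S r]
rrSrr ⇒ rrxSxrr   [S → x S x]
rrxSxrr ⇒ rrxxSxxrr   [S → x S x]
rrxxSxxrr ⇒ rrxxrSrxxrr   [S → r S r]
rrxxrSrxxrr ⇒ rrxxrrSrrxxrr   [S → r S r]
rrxxrrSrrxxrr ⇒ rrxxrrxSxrrxxrr   [S → x S x]
rrxxrrxSxrrxxrr ⇒ rrxxrrxxSxxrrxxrr   [S → x S x]
rrxxrrxxSxxrrxxrr ⇒ rrxxrrxxxSxxxrrxxrr   [S → x S x]
rrxxrrxxxSxxxrrxxrr ⇒ rrxxrrxxxxSxxxxrrxxrr   [S → x S x]
rrxxrrxxxxSxxxxrrxxrr ⇒ rrxxrrxxxxxxxxrrxxrr   [S → epsilon]

S⇒rSr⇒rrSrr⇒rrxSxrr⇒rrxxSxxrr⇒rrxxrSrxxrr⇒rrxxrrSrrxxrr⇒rrxxrrxSxrrxxrr⇒rrxxrrxxSxxrrxxrr⇒rrxxrrxxxSxxxrrxxrr⇒rrxxrrxxxxSxxxxrrxxrr⇒rrxxrrxxxxxxxxrrxxrr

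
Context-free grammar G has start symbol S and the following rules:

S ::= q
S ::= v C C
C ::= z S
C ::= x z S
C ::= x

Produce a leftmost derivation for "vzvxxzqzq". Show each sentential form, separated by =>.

S=>vCC=>vzSC=>vzvCCC=>vzvxCC=>vzvxxzSC=>vzvxxzqC=>vzvxxzqzS=>vzvxxzqzq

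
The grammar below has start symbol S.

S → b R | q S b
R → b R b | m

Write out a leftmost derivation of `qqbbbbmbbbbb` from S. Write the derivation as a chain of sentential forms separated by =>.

S => qSb => qqSbb => qqbRbb => qqbbRbbb => qqbbbRbbbb => qqbbbbRbbbbb => qqbbbbmbbbbb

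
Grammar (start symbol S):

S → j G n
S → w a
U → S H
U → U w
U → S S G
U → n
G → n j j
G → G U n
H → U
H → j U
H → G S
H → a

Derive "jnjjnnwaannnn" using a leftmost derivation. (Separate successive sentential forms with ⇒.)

S ⇒ jGn   [S → j G n]
jGn ⇒ jGUnn   [G → G U n]
jGUnn ⇒ jGUnUnn   [G → G U n]
jGUnUnn ⇒ jGUnUnUnn   [G → G U n]
jGUnUnUnn ⇒ jnjjUnUnUnn   [G → n j j]
jnjjUnUnUnn ⇒ jnjjnnUnUnn   [U → n]
jnjjnnUnUnn ⇒ jnjjnnSHnUnn   [U → S H]
jnjjnnSHnUnn ⇒ jnjjnnwaHnUnn   [S → w a]
jnjjnnwaHnUnn ⇒ jnjjnnwaanUnn   [H → a]
jnjjnnwaanUnn ⇒ jnjjnnwaannnn   [U → n]

S ⇒ jGn ⇒ jGUnn ⇒ jGUnUnn ⇒ jGUnUnUnn ⇒ jnjjUnUnUnn ⇒ jnjjnnUnUnn ⇒ jnjjnnSHnUnn ⇒ jnjjnnwaHnUnn ⇒ jnjjnnwaanUnn ⇒ jnjjnnwaannnn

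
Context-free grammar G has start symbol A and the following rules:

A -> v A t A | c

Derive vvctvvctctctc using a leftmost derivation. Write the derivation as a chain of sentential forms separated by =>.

A => vAtA   [A -> v A t A]
vAtA => vvAtAtA   [A -> v A t A]
vvAtAtA => vvctAtA   [A -> c]
vvctAtA => vvctvAtAtA   [A -> v A t A]
vvctvAtAtA => vvctvvAtAtAtA   [A -> v A t A]
vvctvvAtAtAtA => vvctvvctAtAtA   [A -> c]
vvctvvctAtAtA => vvctvvctctAtA   [A -> c]
vvctvvctctAtA => vvctvvctctctA   [A -> c]
vvctvvctctctA => vvctvvctctctc   [A -> c]

A => vAtA => vvAtAtA => vvctAtA => vvctvAtAtA => vvctvvAtAtAtA => vvctvvctAtAtA => vvctvvctctAtA => vvctvvctctctA => vvctvvctctctc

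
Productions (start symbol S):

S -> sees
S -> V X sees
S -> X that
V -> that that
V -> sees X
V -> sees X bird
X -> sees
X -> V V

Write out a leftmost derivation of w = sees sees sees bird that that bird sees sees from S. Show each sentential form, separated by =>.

S => V X sees => sees X bird X sees => sees V V bird X sees => sees sees X bird V bird X sees => sees sees sees bird V bird X sees => sees sees sees bird that that bird X sees => sees sees sees bird that that bird sees sees

S => V X sees   [S -> V X sees]
V X sees => sees X bird X sees   [V -> sees X bird]
sees X bird X sees => sees V V bird X sees   [X -> V V]
sees V V bird X sees => sees sees X bird V bird X sees   [V -> sees X bird]
sees sees X bird V bird X sees => sees sees sees bird V bird X sees   [X -> sees]
sees sees sees bird V bird X sees => sees sees sees bird that that bird X sees   [V -> that that]
sees sees sees bird that that bird X sees => sees sees sees bird that that bird sees sees   [X -> sees]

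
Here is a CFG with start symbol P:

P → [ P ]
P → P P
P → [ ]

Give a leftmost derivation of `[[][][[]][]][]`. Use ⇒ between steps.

P⇒PP⇒[P]P⇒[PP]P⇒[[]P]P⇒[[]PP]P⇒[[]PPP]P⇒[[][]PP]P⇒[[][][P]P]P⇒[[][][[]]P]P⇒[[][][[]][]]P⇒[[][][[]][]][]

P ⇒ PP   [P → P P]
PP ⇒ [P]P   [P → [ P ]]
[P]P ⇒ [PP]P   [P → P P]
[PP]P ⇒ [[]P]P   [P → [ ]]
[[]P]P ⇒ [[]PP]P   [P → P P]
[[]PP]P ⇒ [[]PPP]P   [P → P P]
[[]PPP]P ⇒ [[][]PP]P   [P → [ ]]
[[][]PP]P ⇒ [[][][P]P]P   [P → [ P ]]
[[][][P]P]P ⇒ [[][][[]]P]P   [P → [ ]]
[[][][[]]P]P ⇒ [[][][[]][]]P   [P → [ ]]
[[][][[]][]]P ⇒ [[][][[]][]][]   [P → [ ]]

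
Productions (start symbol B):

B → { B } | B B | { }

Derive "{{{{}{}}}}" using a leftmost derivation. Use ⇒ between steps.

B ⇒ {B} ⇒ {{B}} ⇒ {{{B}}} ⇒ {{{BB}}} ⇒ {{{{}B}}} ⇒ {{{{}{}}}}

B ⇒ {B}   [B → { B }]
{B} ⇒ {{B}}   [B → { B }]
{{B}} ⇒ {{{B}}}   [B → { B }]
{{{B}}} ⇒ {{{BB}}}   [B → B B]
{{{BB}}} ⇒ {{{{}B}}}   [B → { }]
{{{{}B}}} ⇒ {{{{}{}}}}   [B → { }]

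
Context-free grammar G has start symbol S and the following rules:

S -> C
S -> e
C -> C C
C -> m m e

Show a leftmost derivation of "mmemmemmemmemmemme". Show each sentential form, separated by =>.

S => C   [S -> C]
C => CC   [C -> C C]
CC => mmeC   [C -> m m e]
mmeC => mmeCC   [C -> C C]
mmeCC => mmeCCC   [C -> C C]
mmeCCC => mmeCCCC   [C -> C C]
mmeCCCC => mmeCCCCC   [C -> C C]
mmeCCCCC => mmemmeCCCC   [C -> m m e]
mmemmeCCCC => mmemmemmeCCC   [C -> m m e]
mmemmemmeCCC => mmemmemmemmeCC   [C -> m m e]
mmemmemmemmeCC => mmemmemmemmemmeC   [C -> m m e]
mmemmemmemmemmeC => mmemmemmemmemmemme   [C -> m m e]

S=>C=>CC=>mmeC=>mmeCC=>mmeCCC=>mmeCCCC=>mmeCCCCC=>mmemmeCCCC=>mmemmemmeCCC=>mmemmemmemmeCC=>mmemmemmemmemmeC=>mmemmemmemmemmemme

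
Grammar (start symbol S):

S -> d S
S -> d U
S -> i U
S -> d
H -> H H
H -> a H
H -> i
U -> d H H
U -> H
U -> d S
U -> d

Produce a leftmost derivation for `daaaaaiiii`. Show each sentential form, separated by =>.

S => dU   [S -> d U]
dU => dH   [U -> H]
dH => dHH   [H -> H H]
dHH => daHH   [H -> a H]
daHH => daHHH   [H -> H H]
daHHH => daaHHH   [H -> a H]
daaHHH => daaaHHH   [H -> a H]
daaaHHH => daaaaHHH   [H -> a H]
daaaaHHH => daaaaHHHH   [H -> H H]
daaaaHHHH => daaaaaHHHH   [H -> a H]
daaaaaHHHH => daaaaaiHHH   [H -> i]
daaaaaiHHH => daaaaaiiHH   [H -> i]
daaaaaiiHH => daaaaaiiiH   [H -> i]
daaaaaiiiH => daaaaaiiii   [H -> i]

S => dU => dH => dHH => daHH => daHHH => daaHHH => daaaHHH => daaaaHHH => daaaaHHHH => daaaaaHHHH => daaaaaiHHH => daaaaaiiHH => daaaaaiiiH => daaaaaiiii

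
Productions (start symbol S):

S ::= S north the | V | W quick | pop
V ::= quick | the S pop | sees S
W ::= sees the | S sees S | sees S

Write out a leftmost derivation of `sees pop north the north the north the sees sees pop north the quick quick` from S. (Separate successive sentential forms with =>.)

S => W quick => S sees S quick => S north the sees S quick => V north the sees S quick => sees S north the sees S quick => sees S north the north the sees S quick => sees S north the north the north the sees S quick => sees pop north the north the north the sees S quick => sees pop north the north the north the sees W quick quick => sees pop north the north the north the sees sees S quick quick => sees pop north the north the north the sees sees S north the quick quick => sees pop north the north the north the sees sees pop north the quick quick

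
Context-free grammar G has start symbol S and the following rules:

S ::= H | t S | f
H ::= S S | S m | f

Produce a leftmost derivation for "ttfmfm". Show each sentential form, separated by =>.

S=>H=>Sm=>Hm=>SSm=>tSSm=>ttSSm=>ttHSm=>ttSmSm=>ttfmSm=>ttfmfm

S => H   [S ::= H]
H => Sm   [H ::= S m]
Sm => Hm   [S ::= H]
Hm => SSm   [H ::= S S]
SSm => tSSm   [S ::= t S]
tSSm => ttSSm   [S ::= t S]
ttSSm => ttHSm   [S ::= H]
ttHSm => ttSmSm   [H ::= S m]
ttSmSm => ttfmSm   [S ::= f]
ttfmSm => ttfmfm   [S ::= f]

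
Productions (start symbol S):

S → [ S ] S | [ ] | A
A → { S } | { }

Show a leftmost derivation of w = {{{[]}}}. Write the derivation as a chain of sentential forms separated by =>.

S => A => {S} => {A} => {{S}} => {{A}} => {{{S}}} => {{{[]}}}

S => A   [S → A]
A => {S}   [A → { S }]
{S} => {A}   [S → A]
{A} => {{S}}   [A → { S }]
{{S}} => {{A}}   [S → A]
{{A}} => {{{S}}}   [A → { S }]
{{{S}}} => {{{[]}}}   [S → [ ]]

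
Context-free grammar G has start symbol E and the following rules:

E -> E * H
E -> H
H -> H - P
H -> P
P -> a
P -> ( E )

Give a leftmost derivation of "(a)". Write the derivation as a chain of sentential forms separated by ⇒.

E ⇒ H ⇒ P ⇒ (E) ⇒ (H) ⇒ (P) ⇒ (a)

E ⇒ H   [E -> H]
H ⇒ P   [H -> P]
P ⇒ (E)   [P -> ( E )]
(E) ⇒ (H)   [E -> H]
(H) ⇒ (P)   [H -> P]
(P) ⇒ (a)   [P -> a]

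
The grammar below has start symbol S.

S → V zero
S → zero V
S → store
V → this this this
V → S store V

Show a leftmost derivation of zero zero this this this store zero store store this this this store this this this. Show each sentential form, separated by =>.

S => zero V   [S → zero V]
zero V => zero S store V   [V → S store V]
zero S store V => zero zero V store V   [S → zero V]
zero zero V store V => zero zero this this this store V   [V → this this this]
zero zero this this this store V => zero zero this this this store S store V   [V → S store V]
zero zero this this this store S store V => zero zero this this this store zero V store V   [S → zero V]
zero zero this this this store zero V store V => zero zero this this this store zero S store V store V   [V → S store V]
zero zero this this this store zero S store V store V => zero zero this this this store zero store store V store V   [S → store]
zero zero this this this store zero store store V store V => zero zero this this this store zero store store this this this store V   [V → this this this]
zero zero this this this store zero store store this this this store V => zero zero this this this store zero store store this this this store this this this   [V → this this this]

S => zero V => zero S store V => zero zero V store V => zero zero this this this store V => zero zero this this this store S store V => zero zero this this this store zero V store V => zero zero this this this store zero S store V store V => zero zero this this this store zero store store V store V => zero zero this this this store zero store store this this this store V => zero zero this this this store zero store store this this this store this this this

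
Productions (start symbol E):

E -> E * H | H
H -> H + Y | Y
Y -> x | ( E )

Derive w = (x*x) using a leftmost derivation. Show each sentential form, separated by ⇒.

E⇒H⇒Y⇒(E)⇒(E*H)⇒(H*H)⇒(Y*H)⇒(x*H)⇒(x*Y)⇒(x*x)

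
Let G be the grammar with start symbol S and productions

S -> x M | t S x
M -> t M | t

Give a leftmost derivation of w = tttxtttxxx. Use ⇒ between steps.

S ⇒ tSx ⇒ ttSxx ⇒ tttSxxx ⇒ tttxMxxx ⇒ tttxtMxxx ⇒ tttxttMxxx ⇒ tttxtttxxx

S ⇒ tSx   [S -> t S x]
tSx ⇒ ttSxx   [S -> t S x]
ttSxx ⇒ tttSxxx   [S -> t S x]
tttSxxx ⇒ tttxMxxx   [S -> x M]
tttxMxxx ⇒ tttxtMxxx   [M -> t M]
tttxtMxxx ⇒ tttxttMxxx   [M -> t M]
tttxttMxxx ⇒ tttxtttxxx   [M -> t]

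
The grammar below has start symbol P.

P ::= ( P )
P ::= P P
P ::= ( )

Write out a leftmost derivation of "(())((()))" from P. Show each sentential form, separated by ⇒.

P⇒PP⇒(P)P⇒(())P⇒(())(P)⇒(())((P))⇒(())((()))

P ⇒ PP   [P ::= P P]
PP ⇒ (P)P   [P ::= ( P )]
(P)P ⇒ (())P   [P ::= ( )]
(())P ⇒ (())(P)   [P ::= ( P )]
(())(P) ⇒ (())((P))   [P ::= ( P )]
(())((P)) ⇒ (())((()))   [P ::= ( )]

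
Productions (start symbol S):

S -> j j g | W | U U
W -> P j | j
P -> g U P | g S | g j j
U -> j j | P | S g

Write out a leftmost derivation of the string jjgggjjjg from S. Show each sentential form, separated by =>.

S => UU => SgU => jjggU => jjggSg => jjggWg => jjggPjg => jjgggjjjg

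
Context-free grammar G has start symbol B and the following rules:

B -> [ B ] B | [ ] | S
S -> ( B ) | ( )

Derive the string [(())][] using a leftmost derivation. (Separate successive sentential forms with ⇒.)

B ⇒ [B]B ⇒ [S]B ⇒ [(B)]B ⇒ [(S)]B ⇒ [(())]B ⇒ [(())][]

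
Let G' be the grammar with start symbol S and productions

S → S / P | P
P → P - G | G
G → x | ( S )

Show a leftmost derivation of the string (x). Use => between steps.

S => P => G => (S) => (P) => (G) => (x)

S => P   [S → P]
P => G   [P → G]
G => (S)   [G → ( S )]
(S) => (P)   [S → P]
(P) => (G)   [P → G]
(G) => (x)   [G → x]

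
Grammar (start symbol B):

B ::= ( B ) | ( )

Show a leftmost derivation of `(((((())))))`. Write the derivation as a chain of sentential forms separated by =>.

B => (B) => ((B)) => (((B))) => ((((B)))) => (((((B))))) => (((((())))))

B => (B)   [B ::= ( B )]
(B) => ((B))   [B ::= ( B )]
((B)) => (((B)))   [B ::= ( B )]
(((B))) => ((((B))))   [B ::= ( B )]
((((B)))) => (((((B)))))   [B ::= ( B )]
(((((B))))) => (((((())))))   [B ::= ( )]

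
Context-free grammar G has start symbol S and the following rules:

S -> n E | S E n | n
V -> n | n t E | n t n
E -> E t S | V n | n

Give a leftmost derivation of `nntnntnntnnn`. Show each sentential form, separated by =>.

S => nE   [S -> n E]
nE => nVn   [E -> V n]
nVn => nntEn   [V -> n t E]
nntEn => nntEtSn   [E -> E t S]
nntEtSn => nntVntSn   [E -> V n]
nntVntSn => nntnntSn   [V -> n]
nntnntSn => nntnntnEn   [S -> n E]
nntnntnEn => nntnntnVnn   [E -> V n]
nntnntnVnn => nntnntnntnnn   [V -> n t n]

S=>nE=>nVn=>nntEn=>nntEtSn=>nntVntSn=>nntnntSn=>nntnntnEn=>nntnntnVnn=>nntnntnntnnn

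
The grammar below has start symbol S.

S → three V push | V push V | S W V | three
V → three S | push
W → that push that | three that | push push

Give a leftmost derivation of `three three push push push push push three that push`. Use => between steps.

S => S W V => S W V W V => V push V W V W V => three S push V W V W V => three three push V W V W V => three three push push W V W V => three three push push push push V W V => three three push push push push push W V => three three push push push push push three that V => three three push push push push push three that push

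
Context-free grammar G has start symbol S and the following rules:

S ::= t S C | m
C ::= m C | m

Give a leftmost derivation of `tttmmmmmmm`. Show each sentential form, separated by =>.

S => tSC => ttSCC => tttSCCC => tttmCCC => tttmmCCC => tttmmmCC => tttmmmmCC => tttmmmmmCC => tttmmmmmmC => tttmmmmmmm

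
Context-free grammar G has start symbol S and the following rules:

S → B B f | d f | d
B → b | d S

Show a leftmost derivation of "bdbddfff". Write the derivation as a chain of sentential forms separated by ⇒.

S ⇒ BBf ⇒ bBf ⇒ bdSf ⇒ bdBBff ⇒ bdbBff ⇒ bdbdSff ⇒ bdbddfff

S ⇒ BBf   [S → B B f]
BBf ⇒ bBf   [B → b]
bBf ⇒ bdSf   [B → d S]
bdSf ⇒ bdBBff   [S → B B f]
bdBBff ⇒ bdbBff   [B → b]
bdbBff ⇒ bdbdSff   [B → d S]
bdbdSff ⇒ bdbddfff   [S → d f]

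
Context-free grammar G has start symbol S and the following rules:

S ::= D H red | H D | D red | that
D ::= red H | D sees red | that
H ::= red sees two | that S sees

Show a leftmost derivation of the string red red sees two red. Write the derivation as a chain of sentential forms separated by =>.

S => D red => red H red => red red sees two red

S => D red   [S ::= D red]
D red => red H red   [D ::= red H]
red H red => red red sees two red   [H ::= red sees two]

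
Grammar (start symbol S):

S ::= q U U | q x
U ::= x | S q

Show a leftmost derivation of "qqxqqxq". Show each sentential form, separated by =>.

S => qUU   [S ::= q U U]
qUU => qSqU   [U ::= S q]
qSqU => qqxqU   [S ::= q x]
qqxqU => qqxqSq   [U ::= S q]
qqxqSq => qqxqqxq   [S ::= q x]

S => qUU => qSqU => qqxqU => qqxqSq => qqxqqxq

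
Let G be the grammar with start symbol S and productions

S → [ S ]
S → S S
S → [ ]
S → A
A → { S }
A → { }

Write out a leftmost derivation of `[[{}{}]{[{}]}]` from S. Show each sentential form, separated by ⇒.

S ⇒ [S] ⇒ [SS] ⇒ [[S]S] ⇒ [[SS]S] ⇒ [[AS]S] ⇒ [[{}S]S] ⇒ [[{}A]S] ⇒ [[{}{}]S] ⇒ [[{}{}]A] ⇒ [[{}{}]{S}] ⇒ [[{}{}]{[S]}] ⇒ [[{}{}]{[A]}] ⇒ [[{}{}]{[{}]}]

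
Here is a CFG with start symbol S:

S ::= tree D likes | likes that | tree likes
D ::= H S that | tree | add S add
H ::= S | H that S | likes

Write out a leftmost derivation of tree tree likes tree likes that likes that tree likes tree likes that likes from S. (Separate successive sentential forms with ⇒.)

S ⇒ tree D likes ⇒ tree H S that likes ⇒ tree H that S S that likes ⇒ tree S that S S that likes ⇒ tree tree D likes that S S that likes ⇒ tree tree H S that likes that S S that likes ⇒ tree tree likes S that likes that S S that likes ⇒ tree tree likes tree likes that likes that S S that likes ⇒ tree tree likes tree likes that likes that tree likes S that likes ⇒ tree tree likes tree likes that likes that tree likes tree likes that likes

S ⇒ tree D likes   [S ::= tree D likes]
tree D likes ⇒ tree H S that likes   [D ::= H S that]
tree H S that likes ⇒ tree H that S S that likes   [H ::= H that S]
tree H that S S that likes ⇒ tree S that S S that likes   [H ::= S]
tree S that S S that likes ⇒ tree tree D likes that S S that likes   [S ::= tree D likes]
tree tree D likes that S S that likes ⇒ tree tree H S that likes that S S that likes   [D ::= H S that]
tree tree H S that likes that S S that likes ⇒ tree tree likes S that likes that S S that likes   [H ::= likes]
tree tree likes S that likes that S S that likes ⇒ tree tree likes tree likes that likes that S S that likes   [S ::= tree likes]
tree tree likes tree likes that likes that S S that likes ⇒ tree tree likes tree likes that likes that tree likes S that likes   [S ::= tree likes]
tree tree likes tree likes that likes that tree likes S that likes ⇒ tree tree likes tree likes that likes that tree likes tree likes that likes   [S ::= tree likes]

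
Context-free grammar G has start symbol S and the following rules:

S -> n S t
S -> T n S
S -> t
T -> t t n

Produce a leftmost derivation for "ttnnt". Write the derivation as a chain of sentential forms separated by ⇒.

S ⇒ TnS ⇒ ttnnS ⇒ ttnnt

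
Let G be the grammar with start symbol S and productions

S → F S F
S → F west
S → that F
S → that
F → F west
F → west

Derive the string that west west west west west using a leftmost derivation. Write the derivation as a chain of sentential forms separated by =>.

S => that F => that F west => that F west west => that F west west west => that F west west west west => that west west west west west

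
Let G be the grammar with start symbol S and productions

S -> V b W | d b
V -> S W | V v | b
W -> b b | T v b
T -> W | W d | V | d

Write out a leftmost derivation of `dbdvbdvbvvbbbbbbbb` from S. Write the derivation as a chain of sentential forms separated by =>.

S => VbW => SWbW => VbWWbW => VvbWWbW => VvvbWWbW => SWvvbWWbW => dbWvvbWWbW => dbTvbvvbWWbW => dbWdvbvvbWWbW => dbTvbdvbvvbWWbW => dbdvbdvbvvbWWbW => dbdvbdvbvvbbbWbW => dbdvbdvbvvbbbbbbW => dbdvbdvbvvbbbbbbbb

S => VbW   [S -> V b W]
VbW => SWbW   [V -> S W]
SWbW => VbWWbW   [S -> V b W]
VbWWbW => VvbWWbW   [V -> V v]
VvbWWbW => VvvbWWbW   [V -> V v]
VvvbWWbW => SWvvbWWbW   [V -> S W]
SWvvbWWbW => dbWvvbWWbW   [S -> d b]
dbWvvbWWbW => dbTvbvvbWWbW   [W -> T v b]
dbTvbvvbWWbW => dbWdvbvvbWWbW   [T -> W d]
dbWdvbvvbWWbW => dbTvbdvbvvbWWbW   [W -> T v b]
dbTvbdvbvvbWWbW => dbdvbdvbvvbWWbW   [T -> d]
dbdvbdvbvvbWWbW => dbdvbdvbvvbbbWbW   [W -> b b]
dbdvbdvbvvbbbWbW => dbdvbdvbvvbbbbbbW   [W -> b b]
dbdvbdvbvvbbbbbbW => dbdvbdvbvvbbbbbbbb   [W -> b b]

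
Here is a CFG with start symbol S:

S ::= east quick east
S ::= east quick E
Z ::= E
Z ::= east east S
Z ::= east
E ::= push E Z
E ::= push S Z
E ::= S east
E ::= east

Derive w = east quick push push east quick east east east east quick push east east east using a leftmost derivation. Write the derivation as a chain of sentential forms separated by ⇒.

S ⇒ east quick E ⇒ east quick push E Z ⇒ east quick push push S Z Z ⇒ east quick push push east quick east Z Z ⇒ east quick push push east quick east east east S Z ⇒ east quick push push east quick east east east east quick E Z ⇒ east quick push push east quick east east east east quick push E Z Z ⇒ east quick push push east quick east east east east quick push east Z Z ⇒ east quick push push east quick east east east east quick push east east Z ⇒ east quick push push east quick east east east east quick push east east east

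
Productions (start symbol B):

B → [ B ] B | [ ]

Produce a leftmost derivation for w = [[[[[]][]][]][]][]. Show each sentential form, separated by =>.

B => [B]B   [B → [ B ] B]
[B]B => [[B]B]B   [B → [ B ] B]
[[B]B]B => [[[B]B]B]B   [B → [ B ] B]
[[[B]B]B]B => [[[[B]B]B]B]B   [B → [ B ] B]
[[[[B]B]B]B]B => [[[[[]]B]B]B]B   [B → [ ]]
[[[[[]]B]B]B]B => [[[[[]][]]B]B]B   [B → [ ]]
[[[[[]][]]B]B]B => [[[[[]][]][]]B]B   [B → [ ]]
[[[[[]][]][]]B]B => [[[[[]][]][]][]]B   [B → [ ]]
[[[[[]][]][]][]]B => [[[[[]][]][]][]][]   [B → [ ]]

B => [B]B => [[B]B]B => [[[B]B]B]B => [[[[B]B]B]B]B => [[[[[]]B]B]B]B => [[[[[]][]]B]B]B => [[[[[]][]][]]B]B => [[[[[]][]][]][]]B => [[[[[]][]][]][]][]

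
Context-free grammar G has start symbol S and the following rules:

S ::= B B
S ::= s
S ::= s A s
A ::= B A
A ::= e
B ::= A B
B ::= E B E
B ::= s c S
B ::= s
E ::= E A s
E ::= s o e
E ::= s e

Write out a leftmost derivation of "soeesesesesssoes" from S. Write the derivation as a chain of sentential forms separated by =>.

S=>BB=>EBEB=>EAsBEB=>EAsAsBEB=>EAsAsAsBEB=>EAsAsAsAsBEB=>soeAsAsAsAsBEB=>soeesAsAsAsBEB=>soeesesAsAsBEB=>soeesesesAsBEB=>soeesesesesBEB=>soeesesesessEB=>soeesesesesssoeB=>soeesesesesssoes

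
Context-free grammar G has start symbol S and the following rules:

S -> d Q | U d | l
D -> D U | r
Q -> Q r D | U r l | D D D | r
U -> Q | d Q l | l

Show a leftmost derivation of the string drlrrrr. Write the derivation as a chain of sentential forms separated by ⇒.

S⇒dQ⇒dQrD⇒dDDDrD⇒dDUDDrD⇒drUDDrD⇒drlDDrD⇒drlrDrD⇒drlrrrD⇒drlrrrr

S ⇒ dQ   [S -> d Q]
dQ ⇒ dQrD   [Q -> Q r D]
dQrD ⇒ dDDDrD   [Q -> D D D]
dDDDrD ⇒ dDUDDrD   [D -> D U]
dDUDDrD ⇒ drUDDrD   [D -> r]
drUDDrD ⇒ drlDDrD   [U -> l]
drlDDrD ⇒ drlrDrD   [D -> r]
drlrDrD ⇒ drlrrrD   [D -> r]
drlrrrD ⇒ drlrrrr   [D -> r]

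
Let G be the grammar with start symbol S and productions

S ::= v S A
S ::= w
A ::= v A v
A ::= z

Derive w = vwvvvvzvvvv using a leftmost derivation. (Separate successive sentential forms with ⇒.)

S⇒vSA⇒vwA⇒vwvAv⇒vwvvAvv⇒vwvvvAvvv⇒vwvvvvAvvvv⇒vwvvvvzvvvv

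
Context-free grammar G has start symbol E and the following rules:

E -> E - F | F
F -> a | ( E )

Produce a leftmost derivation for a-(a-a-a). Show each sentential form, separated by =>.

E => E-F   [E -> E - F]
E-F => F-F   [E -> F]
F-F => a-F   [F -> a]
a-F => a-(E)   [F -> ( E )]
a-(E) => a-(E-F)   [E -> E - F]
a-(E-F) => a-(E-F-F)   [E -> E - F]
a-(E-F-F) => a-(F-F-F)   [E -> F]
a-(F-F-F) => a-(a-F-F)   [F -> a]
a-(a-F-F) => a-(a-a-F)   [F -> a]
a-(a-a-F) => a-(a-a-a)   [F -> a]

E=>E-F=>F-F=>a-F=>a-(E)=>a-(E-F)=>a-(E-F-F)=>a-(F-F-F)=>a-(a-F-F)=>a-(a-a-F)=>a-(a-a-a)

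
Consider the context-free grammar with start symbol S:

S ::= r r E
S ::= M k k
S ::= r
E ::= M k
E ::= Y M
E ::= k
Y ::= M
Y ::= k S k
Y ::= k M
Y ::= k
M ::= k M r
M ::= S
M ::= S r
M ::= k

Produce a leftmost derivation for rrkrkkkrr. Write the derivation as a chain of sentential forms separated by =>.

S => rrE => rrYM => rrkMM => rrkSM => rrkrM => rrkrkMr => rrkrkkMrr => rrkrkkkrr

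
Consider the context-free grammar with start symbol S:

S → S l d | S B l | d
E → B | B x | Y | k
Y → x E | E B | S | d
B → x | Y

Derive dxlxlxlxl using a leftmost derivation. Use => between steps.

S => SBl => SBlBl => SBlBlBl => SBlBlBlBl => dBlBlBlBl => dxlBlBlBl => dxlxlBlBl => dxlxlxlBl => dxlxlxlxl

S => SBl   [S → S B l]
SBl => SBlBl   [S → S B l]
SBlBl => SBlBlBl   [S → S B l]
SBlBlBl => SBlBlBlBl   [S → S B l]
SBlBlBlBl => dBlBlBlBl   [S → d]
dBlBlBlBl => dxlBlBlBl   [B → x]
dxlBlBlBl => dxlxlBlBl   [B → x]
dxlxlBlBl => dxlxlxlBl   [B → x]
dxlxlxlBl => dxlxlxlxl   [B → x]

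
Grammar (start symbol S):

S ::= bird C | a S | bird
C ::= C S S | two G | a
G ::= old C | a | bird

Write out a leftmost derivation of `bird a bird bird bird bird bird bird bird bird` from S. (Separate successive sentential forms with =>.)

S => bird C => bird C S S => bird C S S S S => bird C S S S S S S => bird C S S S S S S S S => bird a S S S S S S S S => bird a bird S S S S S S S => bird a bird bird S S S S S S => bird a bird bird bird S S S S S => bird a bird bird bird bird S S S S => bird a bird bird bird bird bird S S S => bird a bird bird bird bird bird bird S S => bird a bird bird bird bird bird bird bird S => bird a bird bird bird bird bird bird bird bird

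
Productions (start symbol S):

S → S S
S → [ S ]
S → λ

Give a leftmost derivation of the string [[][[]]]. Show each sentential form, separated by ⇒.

S ⇒ [S]   [S → [ S ]]
[S] ⇒ [SS]   [S → S S]
[SS] ⇒ [[S]S]   [S → [ S ]]
[[S]S] ⇒ [[]S]   [S → λ]
[[]S] ⇒ [[][S]]   [S → [ S ]]
[[][S]] ⇒ [[][[S]]]   [S → [ S ]]
[[][[S]]] ⇒ [[][[]]]   [S → λ]

S⇒[S]⇒[SS]⇒[[S]S]⇒[[]S]⇒[[][S]]⇒[[][[S]]]⇒[[][[]]]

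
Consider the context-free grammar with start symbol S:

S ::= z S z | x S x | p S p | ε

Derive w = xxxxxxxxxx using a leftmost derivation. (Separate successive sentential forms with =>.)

S=>xSx=>xxSxx=>xxxSxxx=>xxxxSxxxx=>xxxxxSxxxxx=>xxxxxxxxxx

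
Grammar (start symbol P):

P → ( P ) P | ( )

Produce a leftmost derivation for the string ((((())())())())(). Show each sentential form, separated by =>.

P => (P)P   [P → ( P ) P]
(P)P => ((P)P)P   [P → ( P ) P]
((P)P)P => (((P)P)P)P   [P → ( P ) P]
(((P)P)P)P => ((((P)P)P)P)P   [P → ( P ) P]
((((P)P)P)P)P => ((((())P)P)P)P   [P → ( )]
((((())P)P)P)P => ((((())())P)P)P   [P → ( )]
((((())())P)P)P => ((((())())())P)P   [P → ( )]
((((())())())P)P => ((((())())())())P   [P → ( )]
((((())())())())P => ((((())())())())()   [P → ( )]

P => (P)P => ((P)P)P => (((P)P)P)P => ((((P)P)P)P)P => ((((())P)P)P)P => ((((())())P)P)P => ((((())())())P)P => ((((())())())())P => ((((())())())())()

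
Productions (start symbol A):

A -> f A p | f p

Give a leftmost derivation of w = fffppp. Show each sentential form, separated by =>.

A=>fAp=>ffApp=>fffppp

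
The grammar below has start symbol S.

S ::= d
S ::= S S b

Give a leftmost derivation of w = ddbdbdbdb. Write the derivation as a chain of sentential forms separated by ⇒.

S ⇒ SSb   [S ::= S S b]
SSb ⇒ SSbSb   [S ::= S S b]
SSbSb ⇒ SSbSbSb   [S ::= S S b]
SSbSbSb ⇒ SSbSbSbSb   [S ::= S S b]
SSbSbSbSb ⇒ dSbSbSbSb   [S ::= d]
dSbSbSbSb ⇒ ddbSbSbSb   [S ::= d]
ddbSbSbSb ⇒ ddbdbSbSb   [S ::= d]
ddbdbSbSb ⇒ ddbdbdbSb   [S ::= d]
ddbdbdbSb ⇒ ddbdbdbdb   [S ::= d]

S ⇒ SSb ⇒ SSbSb ⇒ SSbSbSb ⇒ SSbSbSbSb ⇒ dSbSbSbSb ⇒ ddbSbSbSb ⇒ ddbdbSbSb ⇒ ddbdbdbSb ⇒ ddbdbdbdb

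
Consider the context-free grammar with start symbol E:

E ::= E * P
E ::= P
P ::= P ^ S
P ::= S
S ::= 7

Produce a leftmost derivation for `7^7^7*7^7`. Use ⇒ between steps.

E⇒E*P⇒P*P⇒P^S*P⇒P^S^S*P⇒S^S^S*P⇒7^S^S*P⇒7^7^S*P⇒7^7^7*P⇒7^7^7*P^S⇒7^7^7*S^S⇒7^7^7*7^S⇒7^7^7*7^7

E ⇒ E*P   [E ::= E * P]
E*P ⇒ P*P   [E ::= P]
P*P ⇒ P^S*P   [P ::= P ^ S]
P^S*P ⇒ P^S^S*P   [P ::= P ^ S]
P^S^S*P ⇒ S^S^S*P   [P ::= S]
S^S^S*P ⇒ 7^S^S*P   [S ::= 7]
7^S^S*P ⇒ 7^7^S*P   [S ::= 7]
7^7^S*P ⇒ 7^7^7*P   [S ::= 7]
7^7^7*P ⇒ 7^7^7*P^S   [P ::= P ^ S]
7^7^7*P^S ⇒ 7^7^7*S^S   [P ::= S]
7^7^7*S^S ⇒ 7^7^7*7^S   [S ::= 7]
7^7^7*7^S ⇒ 7^7^7*7^7   [S ::= 7]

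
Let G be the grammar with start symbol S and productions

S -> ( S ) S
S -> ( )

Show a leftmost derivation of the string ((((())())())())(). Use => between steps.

S=>(S)S=>((S)S)S=>(((S)S)S)S=>((((S)S)S)S)S=>((((())S)S)S)S=>((((())())S)S)S=>((((())())())S)S=>((((())())())())S=>((((())())())())()

S => (S)S   [S -> ( S ) S]
(S)S => ((S)S)S   [S -> ( S ) S]
((S)S)S => (((S)S)S)S   [S -> ( S ) S]
(((S)S)S)S => ((((S)S)S)S)S   [S -> ( S ) S]
((((S)S)S)S)S => ((((())S)S)S)S   [S -> ( )]
((((())S)S)S)S => ((((())())S)S)S   [S -> ( )]
((((())())S)S)S => ((((())())())S)S   [S -> ( )]
((((())())())S)S => ((((())())())())S   [S -> ( )]
((((())())())())S => ((((())())())())()   [S -> ( )]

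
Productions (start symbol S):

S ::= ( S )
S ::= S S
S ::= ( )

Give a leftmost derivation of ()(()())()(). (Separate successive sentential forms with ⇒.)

S ⇒ SS   [S ::= S S]
SS ⇒ ()S   [S ::= ( )]
()S ⇒ ()SS   [S ::= S S]
()SS ⇒ ()SSS   [S ::= S S]
()SSS ⇒ ()(S)SS   [S ::= ( S )]
()(S)SS ⇒ ()(SS)SS   [S ::= S S]
()(SS)SS ⇒ ()(()S)SS   [S ::= ( )]
()(()S)SS ⇒ ()(()())SS   [S ::= ( )]
()(()())SS ⇒ ()(()())()S   [S ::= ( )]
()(()())()S ⇒ ()(()())()()   [S ::= ( )]

S ⇒ SS ⇒ ()S ⇒ ()SS ⇒ ()SSS ⇒ ()(S)SS ⇒ ()(SS)SS ⇒ ()(()S)SS ⇒ ()(()())SS ⇒ ()(()())()S ⇒ ()(()())()()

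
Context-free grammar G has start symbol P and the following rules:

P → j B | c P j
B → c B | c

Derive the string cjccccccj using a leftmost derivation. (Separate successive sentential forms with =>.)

P => cPj => cjBj => cjcBj => cjccBj => cjcccBj => cjccccBj => cjcccccBj => cjccccccj

P => cPj   [P → c P j]
cPj => cjBj   [P → j B]
cjBj => cjcBj   [B → c B]
cjcBj => cjccBj   [B → c B]
cjccBj => cjcccBj   [B → c B]
cjcccBj => cjccccBj   [B → c B]
cjccccBj => cjcccccBj   [B → c B]
cjcccccBj => cjccccccj   [B → c]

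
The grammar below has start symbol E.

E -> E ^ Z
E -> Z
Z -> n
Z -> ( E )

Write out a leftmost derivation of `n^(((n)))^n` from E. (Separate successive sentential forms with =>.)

E => E^Z => E^Z^Z => Z^Z^Z => n^Z^Z => n^(E)^Z => n^(Z)^Z => n^((E))^Z => n^((Z))^Z => n^(((E)))^Z => n^(((Z)))^Z => n^(((n)))^Z => n^(((n)))^n

E => E^Z   [E -> E ^ Z]
E^Z => E^Z^Z   [E -> E ^ Z]
E^Z^Z => Z^Z^Z   [E -> Z]
Z^Z^Z => n^Z^Z   [Z -> n]
n^Z^Z => n^(E)^Z   [Z -> ( E )]
n^(E)^Z => n^(Z)^Z   [E -> Z]
n^(Z)^Z => n^((E))^Z   [Z -> ( E )]
n^((E))^Z => n^((Z))^Z   [E -> Z]
n^((Z))^Z => n^(((E)))^Z   [Z -> ( E )]
n^(((E)))^Z => n^(((Z)))^Z   [E -> Z]
n^(((Z)))^Z => n^(((n)))^Z   [Z -> n]
n^(((n)))^Z => n^(((n)))^n   [Z -> n]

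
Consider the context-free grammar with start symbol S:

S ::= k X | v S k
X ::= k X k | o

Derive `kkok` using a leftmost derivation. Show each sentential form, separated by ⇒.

S ⇒ kX ⇒ kkXk ⇒ kkok

S ⇒ kX   [S ::= k X]
kX ⇒ kkXk   [X ::= k X k]
kkXk ⇒ kkok   [X ::= o]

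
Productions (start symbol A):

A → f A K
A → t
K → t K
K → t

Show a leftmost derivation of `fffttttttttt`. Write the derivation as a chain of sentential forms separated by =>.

A => fAK   [A → f A K]
fAK => ffAKK   [A → f A K]
ffAKK => fffAKKK   [A → f A K]
fffAKKK => ffftKKK   [A → t]
ffftKKK => fffttKKK   [K → t K]
fffttKKK => ffftttKKK   [K → t K]
ffftttKKK => fffttttKKK   [K → t K]
fffttttKKK => ffftttttKK   [K → t]
ffftttttKK => fffttttttKK   [K → t K]
fffttttttKK => ffftttttttK   [K → t]
ffftttttttK => fffttttttttK   [K → t K]
fffttttttttK => fffttttttttt   [K → t]

A => fAK => ffAKK => fffAKKK => ffftKKK => fffttKKK => ffftttKKK => fffttttKKK => ffftttttKK => fffttttttKK => ffftttttttK => fffttttttttK => fffttttttttt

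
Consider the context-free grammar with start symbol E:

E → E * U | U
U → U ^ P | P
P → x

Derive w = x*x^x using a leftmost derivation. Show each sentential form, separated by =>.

E=>E*U=>U*U=>P*U=>x*U=>x*U^P=>x*P^P=>x*x^P=>x*x^x

E => E*U   [E → E * U]
E*U => U*U   [E → U]
U*U => P*U   [U → P]
P*U => x*U   [P → x]
x*U => x*U^P   [U → U ^ P]
x*U^P => x*P^P   [U → P]
x*P^P => x*x^P   [P → x]
x*x^P => x*x^x   [P → x]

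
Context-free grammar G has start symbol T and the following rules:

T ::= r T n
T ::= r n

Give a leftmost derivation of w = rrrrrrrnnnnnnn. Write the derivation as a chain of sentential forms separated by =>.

T => rTn => rrTnn => rrrTnnn => rrrrTnnnn => rrrrrTnnnnn => rrrrrrTnnnnnn => rrrrrrrnnnnnnn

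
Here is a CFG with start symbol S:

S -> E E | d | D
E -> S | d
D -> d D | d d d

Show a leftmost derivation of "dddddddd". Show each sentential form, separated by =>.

S=>D=>dD=>ddD=>dddD=>ddddD=>dddddD=>dddddddd

S => D   [S -> D]
D => dD   [D -> d D]
dD => ddD   [D -> d D]
ddD => dddD   [D -> d D]
dddD => ddddD   [D -> d D]
ddddD => dddddD   [D -> d D]
dddddD => dddddddd   [D -> d d d]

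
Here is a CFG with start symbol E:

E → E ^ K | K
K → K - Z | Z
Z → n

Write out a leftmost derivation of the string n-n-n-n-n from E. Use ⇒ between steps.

E ⇒ K ⇒ K-Z ⇒ K-Z-Z ⇒ K-Z-Z-Z ⇒ K-Z-Z-Z-Z ⇒ Z-Z-Z-Z-Z ⇒ n-Z-Z-Z-Z ⇒ n-n-Z-Z-Z ⇒ n-n-n-Z-Z ⇒ n-n-n-n-Z ⇒ n-n-n-n-n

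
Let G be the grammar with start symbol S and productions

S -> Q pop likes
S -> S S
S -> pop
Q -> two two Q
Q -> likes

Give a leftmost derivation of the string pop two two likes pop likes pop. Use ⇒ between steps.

S ⇒ S S ⇒ pop S ⇒ pop S S ⇒ pop Q pop likes S ⇒ pop two two Q pop likes S ⇒ pop two two likes pop likes S ⇒ pop two two likes pop likes pop

S ⇒ S S   [S -> S S]
S S ⇒ pop S   [S -> pop]
pop S ⇒ pop S S   [S -> S S]
pop S S ⇒ pop Q pop likes S   [S -> Q pop likes]
pop Q pop likes S ⇒ pop two two Q pop likes S   [Q -> two two Q]
pop two two Q pop likes S ⇒ pop two two likes pop likes S   [Q -> likes]
pop two two likes pop likes S ⇒ pop two two likes pop likes pop   [S -> pop]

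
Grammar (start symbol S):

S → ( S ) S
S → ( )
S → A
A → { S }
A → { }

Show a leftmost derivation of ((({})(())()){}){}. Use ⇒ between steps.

S⇒(S)S⇒((S)S)S⇒(((S)S)S)S⇒(((A)S)S)S⇒((({})S)S)S⇒((({})(S)S)S)S⇒((({})(())S)S)S⇒((({})(())())S)S⇒((({})(())())A)S⇒((({})(())()){})S⇒((({})(())()){})A⇒((({})(())()){}){}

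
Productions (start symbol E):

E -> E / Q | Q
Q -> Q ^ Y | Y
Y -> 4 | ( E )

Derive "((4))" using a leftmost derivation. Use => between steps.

E => Q => Y => (E) => (Q) => (Y) => ((E)) => ((Q)) => ((Y)) => ((4))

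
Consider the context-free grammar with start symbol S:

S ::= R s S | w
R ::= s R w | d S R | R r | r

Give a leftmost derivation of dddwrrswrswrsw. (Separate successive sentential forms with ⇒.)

S ⇒ RsS ⇒ dSRsS ⇒ dRsSRsS ⇒ ddSRsSRsS ⇒ ddRsSRsSRsS ⇒ ddRrsSRsSRsS ⇒ dddSRrsSRsSRsS ⇒ dddwRrsSRsSRsS ⇒ dddwrrsSRsSRsS ⇒ dddwrrswRsSRsS ⇒ dddwrrswrsSRsS ⇒ dddwrrswrswRsS ⇒ dddwrrswrswrsS ⇒ dddwrrswrswrsw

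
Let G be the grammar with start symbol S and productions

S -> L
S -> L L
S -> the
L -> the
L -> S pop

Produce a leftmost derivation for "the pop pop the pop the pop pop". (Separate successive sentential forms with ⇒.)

S ⇒ L L ⇒ S pop L ⇒ L pop L ⇒ S pop pop L ⇒ the pop pop L ⇒ the pop pop S pop ⇒ the pop pop L pop ⇒ the pop pop S pop pop ⇒ the pop pop L L pop pop ⇒ the pop pop S pop L pop pop ⇒ the pop pop the pop L pop pop ⇒ the pop pop the pop the pop pop

S ⇒ L L   [S -> L L]
L L ⇒ S pop L   [L -> S pop]
S pop L ⇒ L pop L   [S -> L]
L pop L ⇒ S pop pop L   [L -> S pop]
S pop pop L ⇒ the pop pop L   [S -> the]
the pop pop L ⇒ the pop pop S pop   [L -> S pop]
the pop pop S pop ⇒ the pop pop L pop   [S -> L]
the pop pop L pop ⇒ the pop pop S pop pop   [L -> S pop]
the pop pop S pop pop ⇒ the pop pop L L pop pop   [S -> L L]
the pop pop L L pop pop ⇒ the pop pop S pop L pop pop   [L -> S pop]
the pop pop S pop L pop pop ⇒ the pop pop the pop L pop pop   [S -> the]
the pop pop the pop L pop pop ⇒ the pop pop the pop the pop pop   [L -> the]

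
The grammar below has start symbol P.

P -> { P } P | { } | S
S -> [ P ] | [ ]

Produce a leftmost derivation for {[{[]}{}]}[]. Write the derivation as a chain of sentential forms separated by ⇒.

P ⇒ {P}P   [P -> { P } P]
{P}P ⇒ {S}P   [P -> S]
{S}P ⇒ {[P]}P   [S -> [ P ]]
{[P]}P ⇒ {[{P}P]}P   [P -> { P } P]
{[{P}P]}P ⇒ {[{S}P]}P   [P -> S]
{[{S}P]}P ⇒ {[{[]}P]}P   [S -> [ ]]
{[{[]}P]}P ⇒ {[{[]}{}]}P   [P -> { }]
{[{[]}{}]}P ⇒ {[{[]}{}]}S   [P -> S]
{[{[]}{}]}S ⇒ {[{[]}{}]}[]   [S -> [ ]]

P ⇒ {P}P ⇒ {S}P ⇒ {[P]}P ⇒ {[{P}P]}P ⇒ {[{S}P]}P ⇒ {[{[]}P]}P ⇒ {[{[]}{}]}P ⇒ {[{[]}{}]}S ⇒ {[{[]}{}]}[]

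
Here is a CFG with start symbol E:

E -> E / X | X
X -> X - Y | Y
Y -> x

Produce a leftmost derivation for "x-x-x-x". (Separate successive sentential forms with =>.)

E => X   [E -> X]
X => X-Y   [X -> X - Y]
X-Y => X-Y-Y   [X -> X - Y]
X-Y-Y => X-Y-Y-Y   [X -> X - Y]
X-Y-Y-Y => Y-Y-Y-Y   [X -> Y]
Y-Y-Y-Y => x-Y-Y-Y   [Y -> x]
x-Y-Y-Y => x-x-Y-Y   [Y -> x]
x-x-Y-Y => x-x-x-Y   [Y -> x]
x-x-x-Y => x-x-x-x   [Y -> x]

E => X => X-Y => X-Y-Y => X-Y-Y-Y => Y-Y-Y-Y => x-Y-Y-Y => x-x-Y-Y => x-x-x-Y => x-x-x-x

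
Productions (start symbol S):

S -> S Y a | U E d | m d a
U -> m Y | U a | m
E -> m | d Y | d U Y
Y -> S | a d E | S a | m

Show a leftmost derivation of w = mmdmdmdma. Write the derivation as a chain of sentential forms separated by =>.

S => SYa => UEdYa => mYEdYa => mSEdYa => mUEdEdYa => mmEdEdYa => mmdYdEdYa => mmdmdEdYa => mmdmdmdYa => mmdmdmdma

S => SYa   [S -> S Y a]
SYa => UEdYa   [S -> U E d]
UEdYa => mYEdYa   [U -> m Y]
mYEdYa => mSEdYa   [Y -> S]
mSEdYa => mUEdEdYa   [S -> U E d]
mUEdEdYa => mmEdEdYa   [U -> m]
mmEdEdYa => mmdYdEdYa   [E -> d Y]
mmdYdEdYa => mmdmdEdYa   [Y -> m]
mmdmdEdYa => mmdmdmdYa   [E -> m]
mmdmdmdYa => mmdmdmdma   [Y -> m]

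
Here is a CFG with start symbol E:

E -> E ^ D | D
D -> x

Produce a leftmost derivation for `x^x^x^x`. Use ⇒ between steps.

E ⇒ E^D   [E -> E ^ D]
E^D ⇒ E^D^D   [E -> E ^ D]
E^D^D ⇒ E^D^D^D   [E -> E ^ D]
E^D^D^D ⇒ D^D^D^D   [E -> D]
D^D^D^D ⇒ x^D^D^D   [D -> x]
x^D^D^D ⇒ x^x^D^D   [D -> x]
x^x^D^D ⇒ x^x^x^D   [D -> x]
x^x^x^D ⇒ x^x^x^x   [D -> x]

E⇒E^D⇒E^D^D⇒E^D^D^D⇒D^D^D^D⇒x^D^D^D⇒x^x^D^D⇒x^x^x^D⇒x^x^x^x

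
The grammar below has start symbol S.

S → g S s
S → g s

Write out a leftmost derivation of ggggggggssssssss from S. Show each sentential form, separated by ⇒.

S ⇒ gSs   [S → g S s]
gSs ⇒ ggSss   [S → g S s]
ggSss ⇒ gggSsss   [S → g S s]
gggSsss ⇒ ggggSssss   [S → g S s]
ggggSssss ⇒ gggggSsssss   [S → g S s]
gggggSsssss ⇒ ggggggSssssss   [S → g S s]
ggggggSssssss ⇒ gggggggSsssssss   [S → g S s]
gggggggSsssssss ⇒ ggggggggssssssss   [S → g s]

S⇒gSs⇒ggSss⇒gggSsss⇒ggggSssss⇒gggggSsssss⇒ggggggSssssss⇒gggggggSsssssss⇒ggggggggssssssss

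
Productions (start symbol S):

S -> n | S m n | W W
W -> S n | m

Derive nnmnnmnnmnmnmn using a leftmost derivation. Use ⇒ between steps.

S⇒Smn⇒Smnmn⇒Smnmnmn⇒WWmnmnmn⇒SnWmnmnmn⇒WWnWmnmnmn⇒SnWnWmnmnmn⇒nnWnWmnmnmn⇒nnmnWmnmnmn⇒nnmnSnmnmnmn⇒nnmnSmnnmnmnmn⇒nnmnnmnnmnmnmn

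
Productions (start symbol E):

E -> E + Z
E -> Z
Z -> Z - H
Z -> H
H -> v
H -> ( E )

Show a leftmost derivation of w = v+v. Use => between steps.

E => E+Z => Z+Z => H+Z => v+Z => v+H => v+v

E => E+Z   [E -> E + Z]
E+Z => Z+Z   [E -> Z]
Z+Z => H+Z   [Z -> H]
H+Z => v+Z   [H -> v]
v+Z => v+H   [Z -> H]
v+H => v+v   [H -> v]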